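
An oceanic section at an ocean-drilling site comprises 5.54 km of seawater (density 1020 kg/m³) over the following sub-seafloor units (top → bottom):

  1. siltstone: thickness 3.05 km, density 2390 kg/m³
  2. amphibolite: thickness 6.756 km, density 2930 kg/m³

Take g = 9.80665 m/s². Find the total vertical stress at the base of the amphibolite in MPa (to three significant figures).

seawater: 1020 kg/m³ × 9.80665 m/s² × 5540 m = 5.542×10^7 Pa = 55.42 MPa
siltstone: 2390 kg/m³ × 9.80665 m/s² × 3050 m = 7.149×10^7 Pa = 71.49 MPa
amphibolite: 2930 kg/m³ × 9.80665 m/s² × 6756 m = 1.941×10^8 Pa = 194.1 MPa
Total = 55.42 + 71.49 + 194.1 = 321.02 MPa

321 MPa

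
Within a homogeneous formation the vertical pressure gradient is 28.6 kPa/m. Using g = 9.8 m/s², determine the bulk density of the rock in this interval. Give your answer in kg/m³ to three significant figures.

2920 kg/m³

ρ = (dP/dz)/g = 28.6 kPa/m / 9.8 m/s² = 28600 Pa/m / 9.8 m/s² = 2918.4 kg/m³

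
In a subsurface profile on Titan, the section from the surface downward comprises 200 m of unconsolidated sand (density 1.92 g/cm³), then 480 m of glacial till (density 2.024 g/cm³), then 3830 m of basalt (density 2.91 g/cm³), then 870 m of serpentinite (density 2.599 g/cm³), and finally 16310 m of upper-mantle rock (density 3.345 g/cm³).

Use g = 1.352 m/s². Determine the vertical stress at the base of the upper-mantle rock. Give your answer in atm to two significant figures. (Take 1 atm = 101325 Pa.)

unconsolidated sand: 1920 kg/m³ × 1.352 m/s² × 200 m = 5.192×10^5 Pa = 5.124 atm
glacial till: 2024 kg/m³ × 1.352 m/s² × 480 m = 1.313×10^6 Pa = 12.96 atm
basalt: 2910 kg/m³ × 1.352 m/s² × 3830 m = 1.507×10^7 Pa = 148.7 atm
serpentinite: 2599 kg/m³ × 1.352 m/s² × 870 m = 3.057×10^6 Pa = 30.17 atm
upper-mantle rock: 3345 kg/m³ × 1.352 m/s² × 16310 m = 7.376×10^7 Pa = 728.0 atm
Total = 5.124 + 12.96 + 148.7 + 30.17 + 728.0 = 924.94 atm

920 atm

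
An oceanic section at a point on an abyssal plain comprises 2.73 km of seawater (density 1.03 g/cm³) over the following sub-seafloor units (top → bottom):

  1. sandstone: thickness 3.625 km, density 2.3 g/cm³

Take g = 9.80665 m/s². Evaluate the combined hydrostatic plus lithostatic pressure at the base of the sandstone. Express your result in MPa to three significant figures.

109 MPa

seawater: 1030 kg/m³ × 9.80665 m/s² × 2730 m = 2.758×10^7 Pa = 27.58 MPa
sandstone: 2300 kg/m³ × 9.80665 m/s² × 3625 m = 8.176×10^7 Pa = 81.76 MPa
Total = 27.58 + 81.76 = 109.34 MPa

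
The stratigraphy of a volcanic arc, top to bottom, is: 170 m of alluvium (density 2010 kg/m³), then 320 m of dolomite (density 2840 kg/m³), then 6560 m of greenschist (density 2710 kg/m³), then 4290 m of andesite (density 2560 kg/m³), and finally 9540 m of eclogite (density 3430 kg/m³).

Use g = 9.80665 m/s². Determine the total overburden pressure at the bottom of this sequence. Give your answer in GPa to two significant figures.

0.62 GPa

alluvium: 2010 kg/m³ × 9.80665 m/s² × 170 m = 3.351×10^6 Pa = 3.351×10^-3 GPa
dolomite: 2840 kg/m³ × 9.80665 m/s² × 320 m = 8.912×10^6 Pa = 8.912×10^-3 GPa
greenschist: 2710 kg/m³ × 9.80665 m/s² × 6560 m = 1.743×10^8 Pa = 0.1743 GPa
andesite: 2560 kg/m³ × 9.80665 m/s² × 4290 m = 1.077×10^8 Pa = 0.1077 GPa
eclogite: 3430 kg/m³ × 9.80665 m/s² × 9540 m = 3.209×10^8 Pa = 0.3209 GPa
Total = 3.351×10^-3 + 8.912×10^-3 + 0.1743 + 0.1077 + 0.3209 = 0.61520 GPa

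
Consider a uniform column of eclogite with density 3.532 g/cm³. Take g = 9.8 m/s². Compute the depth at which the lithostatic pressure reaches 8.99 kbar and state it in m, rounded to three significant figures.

h = P/(ρg) = 8.99 kbar / (3532 kg/m³ × 9.8 m/s²) = 8.990×10^8 Pa / 34614 Pa/m = 25972 m

26000 m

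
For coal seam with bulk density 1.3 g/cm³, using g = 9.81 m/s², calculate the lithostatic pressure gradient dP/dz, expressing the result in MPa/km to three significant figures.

dP/dz = ρg = 1300 kg/m³ × 9.81 m/s² = 12753 Pa/m
= 12753 Pa/m × (1 MPa/km / 1000.0 Pa/m) = 12.753 MPa/km

12.8 MPa/km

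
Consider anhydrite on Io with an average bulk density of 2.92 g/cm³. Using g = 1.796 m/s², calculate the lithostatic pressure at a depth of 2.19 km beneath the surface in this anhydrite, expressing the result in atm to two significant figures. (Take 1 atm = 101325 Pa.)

anhydrite: 2920 kg/m³ × 1.796 m/s² × 2190 m = 1.149×10^7 Pa = 113.3 atm

110 atm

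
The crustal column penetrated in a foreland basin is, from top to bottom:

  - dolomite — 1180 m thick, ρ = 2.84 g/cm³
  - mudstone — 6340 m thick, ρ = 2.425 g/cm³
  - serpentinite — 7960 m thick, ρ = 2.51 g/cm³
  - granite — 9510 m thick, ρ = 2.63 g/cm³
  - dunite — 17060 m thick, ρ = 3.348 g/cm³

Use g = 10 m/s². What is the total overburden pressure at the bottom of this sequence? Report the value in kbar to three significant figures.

12.1 kbar

dolomite: 2840 kg/m³ × 10 m/s² × 1180 m = 3.351×10^7 Pa = 0.3351 kbar
mudstone: 2425 kg/m³ × 10 m/s² × 6340 m = 1.537×10^8 Pa = 1.537 kbar
serpentinite: 2510 kg/m³ × 10 m/s² × 7960 m = 1.998×10^8 Pa = 1.998 kbar
granite: 2630 kg/m³ × 10 m/s² × 9510 m = 2.501×10^8 Pa = 2.501 kbar
dunite: 3348 kg/m³ × 10 m/s² × 17060 m = 5.712×10^8 Pa = 5.712 kbar
Total = 0.3351 + 1.537 + 1.998 + 2.501 + 5.712 = 12.083 kbar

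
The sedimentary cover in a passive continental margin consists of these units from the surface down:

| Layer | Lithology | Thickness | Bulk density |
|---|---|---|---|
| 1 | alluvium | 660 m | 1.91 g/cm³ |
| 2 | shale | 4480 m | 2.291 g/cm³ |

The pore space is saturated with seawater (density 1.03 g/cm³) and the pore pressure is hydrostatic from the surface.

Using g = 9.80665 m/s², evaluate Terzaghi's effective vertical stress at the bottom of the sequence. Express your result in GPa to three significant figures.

0.0611 GPa

Overburden (lithostatic) stress σ_v:
alluvium: 1910 kg/m³ × 9.80665 m/s² × 660 m = 1.236×10^7 Pa = 12.36 MPa
shale: 2291 kg/m³ × 9.80665 m/s² × 4480 m = 1.007×10^8 Pa = 100.7 MPa
Total = 12.36 + 100.7 = 113.01 MPa
Pore pressure P_p = 1030 kg/m³ × 9.80665 m/s² × 5140 m = 5.192×10^7 Pa = 51.92 MPa
Effective stress σ' = σ_v − P_p = 113.0 − 51.92 = 61.096 MPa = 0.061096 GPa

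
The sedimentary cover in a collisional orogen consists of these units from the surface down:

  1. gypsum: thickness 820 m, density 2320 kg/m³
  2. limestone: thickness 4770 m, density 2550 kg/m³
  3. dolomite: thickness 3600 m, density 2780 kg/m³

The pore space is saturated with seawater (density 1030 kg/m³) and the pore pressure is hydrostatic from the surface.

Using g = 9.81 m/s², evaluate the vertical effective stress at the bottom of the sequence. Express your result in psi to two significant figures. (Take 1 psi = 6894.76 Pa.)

21000 psi

Overburden (lithostatic) stress σ_v:
gypsum: 2320 kg/m³ × 9.81 m/s² × 820 m = 1.866×10^7 Pa = 18.66 MPa
limestone: 2550 kg/m³ × 9.81 m/s² × 4770 m = 1.193×10^8 Pa = 119.3 MPa
dolomite: 2780 kg/m³ × 9.81 m/s² × 3600 m = 9.818×10^7 Pa = 98.18 MPa
Total = 18.66 + 119.3 + 98.18 = 236.16 MPa
Pore pressure P_p = 1030 kg/m³ × 9.81 m/s² × 9190 m = 9.286×10^7 Pa = 92.86 MPa
Effective stress σ' = σ_v − P_p = 236.2 − 92.86 = 143.31 MPa = 20785 psi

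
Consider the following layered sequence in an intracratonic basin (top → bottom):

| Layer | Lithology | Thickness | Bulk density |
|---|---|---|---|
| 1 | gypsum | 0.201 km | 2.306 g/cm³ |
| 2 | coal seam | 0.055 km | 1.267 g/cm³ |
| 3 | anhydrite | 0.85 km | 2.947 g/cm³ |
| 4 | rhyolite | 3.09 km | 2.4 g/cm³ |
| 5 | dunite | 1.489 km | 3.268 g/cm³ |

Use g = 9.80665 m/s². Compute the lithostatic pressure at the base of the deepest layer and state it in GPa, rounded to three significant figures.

gypsum: 2306 kg/m³ × 9.80665 m/s² × 201 m = 4.545×10^6 Pa = 4.545×10^-3 GPa
coal seam: 1267 kg/m³ × 9.80665 m/s² × 55 m = 6.834×10^5 Pa = 6.834×10^-4 GPa
anhydrite: 2947 kg/m³ × 9.80665 m/s² × 850 m = 2.457×10^7 Pa = 0.02457 GPa
rhyolite: 2400 kg/m³ × 9.80665 m/s² × 3090 m = 7.273×10^7 Pa = 0.07273 GPa
dunite: 3268 kg/m³ × 9.80665 m/s² × 1489 m = 4.772×10^7 Pa = 0.04772 GPa
Total = 4.545×10^-3 + 6.834×10^-4 + 0.02457 + 0.07273 + 0.04772 = 0.15024 GPa

0.150 GPa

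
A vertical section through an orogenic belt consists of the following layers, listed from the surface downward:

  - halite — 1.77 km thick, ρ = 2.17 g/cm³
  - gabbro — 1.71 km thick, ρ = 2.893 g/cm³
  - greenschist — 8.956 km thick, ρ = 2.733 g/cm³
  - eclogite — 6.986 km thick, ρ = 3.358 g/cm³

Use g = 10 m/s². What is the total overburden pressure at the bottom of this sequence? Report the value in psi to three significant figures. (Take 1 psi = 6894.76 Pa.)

82300 psi

halite: 2170 kg/m³ × 10 m/s² × 1770 m = 3.841×10^7 Pa = 5571 psi
gabbro: 2893 kg/m³ × 10 m/s² × 1710 m = 4.947×10^7 Pa = 7175 psi
greenschist: 2733 kg/m³ × 10 m/s² × 8956 m = 2.448×10^8 Pa = 35501 psi
eclogite: 3358 kg/m³ × 10 m/s² × 6986 m = 2.346×10^8 Pa = 34024 psi
Total = 5571 + 7175 + 35501 + 34024 = 82271 psi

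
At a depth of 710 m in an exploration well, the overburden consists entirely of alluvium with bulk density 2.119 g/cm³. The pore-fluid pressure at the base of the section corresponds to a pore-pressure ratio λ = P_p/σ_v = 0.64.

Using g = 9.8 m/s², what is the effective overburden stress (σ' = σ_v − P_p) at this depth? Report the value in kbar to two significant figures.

0.053 kbar

Overburden (lithostatic) stress σ_v:
alluvium: 2119 kg/m³ × 9.8 m/s² × 710 m = 1.474×10^7 Pa = 14.74 MPa
Pore pressure P_p = λ·σ_v = 0.64 × 14.74 MPa = 9.436 MPa
Effective stress σ' = σ_v − P_p = 14.74 − 9.436 = 5.3078 MPa = 0.053078 kbar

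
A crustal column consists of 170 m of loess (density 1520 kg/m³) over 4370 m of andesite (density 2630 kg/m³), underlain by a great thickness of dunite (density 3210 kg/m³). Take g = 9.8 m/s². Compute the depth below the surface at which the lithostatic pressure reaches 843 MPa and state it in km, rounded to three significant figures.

27.7 km

Pressure at base of upper layers: 1520×9.8×170 + 2630×9.8×4370 = 1.152×10^8 Pa = 115.2 MPa
Remaining pressure to be supplied by dunite: 8.430×10^8 − 1.152×10^8 = 7.278×10^8 Pa
Additional depth in dunite = 7.278×10^8 Pa / (3210 kg/m³ × 9.8 m/s²) = 23137 m
Total depth = 4540 m + 23137 m = 27677 m
= 27.677 km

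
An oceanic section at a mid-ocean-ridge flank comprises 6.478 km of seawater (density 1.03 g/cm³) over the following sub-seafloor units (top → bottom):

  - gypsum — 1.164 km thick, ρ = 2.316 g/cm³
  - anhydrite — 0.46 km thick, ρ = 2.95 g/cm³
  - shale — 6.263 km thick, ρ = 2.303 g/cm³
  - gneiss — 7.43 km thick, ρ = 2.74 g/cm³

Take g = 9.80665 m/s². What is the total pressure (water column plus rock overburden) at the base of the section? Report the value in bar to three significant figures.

4460 bar

seawater: 1030 kg/m³ × 9.80665 m/s² × 6478 m = 6.543×10^7 Pa = 654.3 bar
gypsum: 2316 kg/m³ × 9.80665 m/s² × 1164 m = 2.644×10^7 Pa = 264.4 bar
anhydrite: 2950 kg/m³ × 9.80665 m/s² × 460 m = 1.331×10^7 Pa = 133.1 bar
shale: 2303 kg/m³ × 9.80665 m/s² × 6263 m = 1.414×10^8 Pa = 1414 bar
gneiss: 2740 kg/m³ × 9.80665 m/s² × 7430 m = 1.996×10^8 Pa = 1996 bar
Total = 654.3 + 264.4 + 133.1 + 1414 + 1996 = 4462.7 bar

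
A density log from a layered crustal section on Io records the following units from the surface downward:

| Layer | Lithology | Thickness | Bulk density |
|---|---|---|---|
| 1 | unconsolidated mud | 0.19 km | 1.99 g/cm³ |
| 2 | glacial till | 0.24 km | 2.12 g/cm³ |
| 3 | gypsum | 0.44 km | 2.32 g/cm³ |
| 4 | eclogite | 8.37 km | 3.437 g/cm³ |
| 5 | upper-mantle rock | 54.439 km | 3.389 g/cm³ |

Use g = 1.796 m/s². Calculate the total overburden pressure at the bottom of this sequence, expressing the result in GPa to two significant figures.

unconsolidated mud: 1990 kg/m³ × 1.796 m/s² × 190 m = 6.791×10^5 Pa = 6.791×10^-4 GPa
glacial till: 2120 kg/m³ × 1.796 m/s² × 240 m = 9.138×10^5 Pa = 9.138×10^-4 GPa
gypsum: 2320 kg/m³ × 1.796 m/s² × 440 m = 1.833×10^6 Pa = 1.833×10^-3 GPa
eclogite: 3437 kg/m³ × 1.796 m/s² × 8370 m = 5.167×10^7 Pa = 0.05167 GPa
upper-mantle rock: 3389 kg/m³ × 1.796 m/s² × 54439 m = 3.314×10^8 Pa = 0.3314 GPa
Total = 6.791×10^-4 + 9.138×10^-4 + 1.833×10^-3 + 0.05167 + 0.3314 = 0.38644 GPa

0.39 GPa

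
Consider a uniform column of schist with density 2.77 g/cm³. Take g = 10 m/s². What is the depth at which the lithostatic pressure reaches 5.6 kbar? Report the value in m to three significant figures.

h = P/(ρg) = 5.6 kbar / (2770 kg/m³ × 10 m/s²) = 5.600×10^8 Pa / 27700 Pa/m = 20217 m

20200 m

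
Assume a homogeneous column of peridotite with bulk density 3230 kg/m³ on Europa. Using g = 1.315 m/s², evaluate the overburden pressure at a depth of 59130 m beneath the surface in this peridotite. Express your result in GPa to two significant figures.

0.25 GPa

peridotite: 3230 kg/m³ × 1.315 m/s² × 59130 m = 2.512×10^8 Pa = 0.2512 GPa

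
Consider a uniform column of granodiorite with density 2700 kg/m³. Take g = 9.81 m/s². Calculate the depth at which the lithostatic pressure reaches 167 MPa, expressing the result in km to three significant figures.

h = P/(ρg) = 167 MPa / (2700 kg/m³ × 9.81 m/s²) = 1.670×10^8 Pa / 26487 Pa/m = 6305.0 m
= 6.3050 km

6.30 km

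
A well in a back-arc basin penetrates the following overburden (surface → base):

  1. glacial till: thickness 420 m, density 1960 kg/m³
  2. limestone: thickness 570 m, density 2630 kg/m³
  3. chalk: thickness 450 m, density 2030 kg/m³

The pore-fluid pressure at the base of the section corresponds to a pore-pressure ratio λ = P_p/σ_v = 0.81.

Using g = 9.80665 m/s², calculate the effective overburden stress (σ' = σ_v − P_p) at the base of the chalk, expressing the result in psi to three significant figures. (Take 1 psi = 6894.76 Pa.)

874 psi

Overburden (lithostatic) stress σ_v:
glacial till: 1960 kg/m³ × 9.80665 m/s² × 420 m = 8.073×10^6 Pa = 8.073 MPa
limestone: 2630 kg/m³ × 9.80665 m/s² × 570 m = 1.470×10^7 Pa = 14.70 MPa
chalk: 2030 kg/m³ × 9.80665 m/s² × 450 m = 8.958×10^6 Pa = 8.958 MPa
Total = 8.073 + 14.70 + 8.958 = 31.732 MPa
Pore pressure P_p = λ·σ_v = 0.81 × 31.73 MPa = 25.70 MPa
Effective stress σ' = σ_v − P_p = 31.73 − 25.70 = 6.0291 MPa = 874.45 psi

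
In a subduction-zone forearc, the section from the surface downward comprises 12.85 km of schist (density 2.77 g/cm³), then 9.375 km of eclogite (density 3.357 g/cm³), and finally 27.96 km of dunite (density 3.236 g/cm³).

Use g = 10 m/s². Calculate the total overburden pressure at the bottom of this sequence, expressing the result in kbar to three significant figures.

schist: 2770 kg/m³ × 10 m/s² × 12850 m = 3.559×10^8 Pa = 3.559 kbar
eclogite: 3357 kg/m³ × 10 m/s² × 9375 m = 3.147×10^8 Pa = 3.147 kbar
dunite: 3236 kg/m³ × 10 m/s² × 27960 m = 9.048×10^8 Pa = 9.048 kbar
Total = 3.559 + 3.147 + 9.048 = 15.754 kbar

15.8 kbar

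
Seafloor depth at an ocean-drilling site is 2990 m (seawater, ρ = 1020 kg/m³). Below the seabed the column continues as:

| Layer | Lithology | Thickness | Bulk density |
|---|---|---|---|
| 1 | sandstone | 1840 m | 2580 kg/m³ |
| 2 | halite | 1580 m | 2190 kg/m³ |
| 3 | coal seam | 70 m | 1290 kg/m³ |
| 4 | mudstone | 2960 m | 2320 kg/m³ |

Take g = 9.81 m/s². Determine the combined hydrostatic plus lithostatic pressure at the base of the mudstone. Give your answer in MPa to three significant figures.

179 MPa

seawater: 1020 kg/m³ × 9.81 m/s² × 2990 m = 2.992×10^7 Pa = 29.92 MPa
sandstone: 2580 kg/m³ × 9.81 m/s² × 1840 m = 4.657×10^7 Pa = 46.57 MPa
halite: 2190 kg/m³ × 9.81 m/s² × 1580 m = 3.394×10^7 Pa = 33.94 MPa
coal seam: 1290 kg/m³ × 9.81 m/s² × 70 m = 8.858×10^5 Pa = 0.8858 MPa
mudstone: 2320 kg/m³ × 9.81 m/s² × 2960 m = 6.737×10^7 Pa = 67.37 MPa
Total = 29.92 + 46.57 + 33.94 + 0.8858 + 67.37 = 178.69 MPa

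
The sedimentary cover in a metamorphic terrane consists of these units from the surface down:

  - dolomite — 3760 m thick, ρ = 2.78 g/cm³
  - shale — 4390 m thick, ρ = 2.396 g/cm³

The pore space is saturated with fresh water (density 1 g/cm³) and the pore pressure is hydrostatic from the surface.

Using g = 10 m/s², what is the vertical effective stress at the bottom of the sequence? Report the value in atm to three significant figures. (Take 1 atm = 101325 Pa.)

Overburden (lithostatic) stress σ_v:
dolomite: 2780 kg/m³ × 10 m/s² × 3760 m = 1.045×10^8 Pa = 104.5 MPa
shale: 2396 kg/m³ × 10 m/s² × 4390 m = 1.052×10^8 Pa = 105.2 MPa
Total = 104.5 + 105.2 = 209.71 MPa
Pore pressure P_p = 1000 kg/m³ × 10 m/s² × 8150 m = 8.150×10^7 Pa = 81.50 MPa
Effective stress σ' = σ_v − P_p = 209.7 − 81.50 = 128.21 MPa = 1265.4 atm

1270 atm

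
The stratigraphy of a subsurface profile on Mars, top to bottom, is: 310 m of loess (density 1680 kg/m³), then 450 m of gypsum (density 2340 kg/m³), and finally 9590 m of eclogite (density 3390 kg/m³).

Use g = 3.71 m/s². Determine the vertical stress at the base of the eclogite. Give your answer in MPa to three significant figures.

loess: 1680 kg/m³ × 3.71 m/s² × 310 m = 1.932×10^6 Pa = 1.932 MPa
gypsum: 2340 kg/m³ × 3.71 m/s² × 450 m = 3.907×10^6 Pa = 3.907 MPa
eclogite: 3390 kg/m³ × 3.71 m/s² × 9590 m = 1.206×10^8 Pa = 120.6 MPa
Total = 1.932 + 3.907 + 120.6 = 126.45 MPa

126 MPa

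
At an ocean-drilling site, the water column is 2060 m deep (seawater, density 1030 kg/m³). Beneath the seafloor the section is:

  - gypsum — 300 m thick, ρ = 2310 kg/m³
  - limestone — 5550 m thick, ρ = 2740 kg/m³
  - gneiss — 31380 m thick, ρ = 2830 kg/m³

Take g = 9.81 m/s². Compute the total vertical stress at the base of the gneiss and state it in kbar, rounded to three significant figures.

seawater: 1030 kg/m³ × 9.81 m/s² × 2060 m = 2.081×10^7 Pa = 0.2081 kbar
gypsum: 2310 kg/m³ × 9.81 m/s² × 300 m = 6.798×10^6 Pa = 0.06798 kbar
limestone: 2740 kg/m³ × 9.81 m/s² × 5550 m = 1.492×10^8 Pa = 1.492 kbar
gneiss: 2830 kg/m³ × 9.81 m/s² × 31380 m = 8.712×10^8 Pa = 8.712 kbar
Total = 0.2081 + 0.06798 + 1.492 + 8.712 = 10.480 kbar

10.5 kbar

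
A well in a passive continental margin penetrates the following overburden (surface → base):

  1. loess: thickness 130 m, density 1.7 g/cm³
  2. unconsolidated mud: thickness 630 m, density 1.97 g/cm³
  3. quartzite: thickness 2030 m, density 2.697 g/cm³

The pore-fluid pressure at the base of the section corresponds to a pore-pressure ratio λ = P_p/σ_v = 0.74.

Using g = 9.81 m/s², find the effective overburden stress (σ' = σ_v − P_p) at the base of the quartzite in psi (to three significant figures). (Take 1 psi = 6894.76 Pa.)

Overburden (lithostatic) stress σ_v:
loess: 1700 kg/m³ × 9.81 m/s² × 130 m = 2.168×10^6 Pa = 2.168 MPa
unconsolidated mud: 1970 kg/m³ × 9.81 m/s² × 630 m = 1.218×10^7 Pa = 12.18 MPa
quartzite: 2697 kg/m³ × 9.81 m/s² × 2030 m = 5.371×10^7 Pa = 53.71 MPa
Total = 2.168 + 12.18 + 53.71 = 68.052 MPa
Pore pressure P_p = λ·σ_v = 0.74 × 68.05 MPa = 50.36 MPa
Effective stress σ' = σ_v − P_p = 68.05 − 50.36 = 17.694 MPa = 2566.2 psi

2570 psi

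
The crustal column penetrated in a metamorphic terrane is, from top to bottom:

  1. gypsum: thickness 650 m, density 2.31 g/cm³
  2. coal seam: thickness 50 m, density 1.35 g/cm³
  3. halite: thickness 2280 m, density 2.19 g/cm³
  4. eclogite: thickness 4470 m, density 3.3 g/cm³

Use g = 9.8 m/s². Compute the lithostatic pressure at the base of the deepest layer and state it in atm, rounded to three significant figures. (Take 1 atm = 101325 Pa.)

gypsum: 2310 kg/m³ × 9.8 m/s² × 650 m = 1.471×10^7 Pa = 145.2 atm
coal seam: 1350 kg/m³ × 9.8 m/s² × 50 m = 6.615×10^5 Pa = 6.528 atm
halite: 2190 kg/m³ × 9.8 m/s² × 2280 m = 4.893×10^7 Pa = 482.9 atm
eclogite: 3300 kg/m³ × 9.8 m/s² × 4470 m = 1.446×10^8 Pa = 1427 atm
Total = 145.2 + 6.528 + 482.9 + 1427 = 2061.4 atm

2060 atm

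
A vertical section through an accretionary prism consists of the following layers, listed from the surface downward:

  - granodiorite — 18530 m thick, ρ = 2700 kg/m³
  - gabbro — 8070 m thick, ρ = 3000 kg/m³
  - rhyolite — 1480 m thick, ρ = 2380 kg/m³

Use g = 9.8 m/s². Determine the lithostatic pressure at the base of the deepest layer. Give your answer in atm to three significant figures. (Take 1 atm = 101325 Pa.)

7520 atm

granodiorite: 2700 kg/m³ × 9.8 m/s² × 18530 m = 4.903×10^8 Pa = 4839 atm
gabbro: 3000 kg/m³ × 9.8 m/s² × 8070 m = 2.373×10^8 Pa = 2342 atm
rhyolite: 2380 kg/m³ × 9.8 m/s² × 1480 m = 3.452×10^7 Pa = 340.7 atm
Total = 4839 + 2342 + 340.7 = 7521.2 atm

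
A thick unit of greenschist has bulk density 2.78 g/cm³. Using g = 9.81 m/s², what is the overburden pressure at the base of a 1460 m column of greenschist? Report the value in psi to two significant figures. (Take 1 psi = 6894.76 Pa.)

5800 psi

greenschist: 2780 kg/m³ × 9.81 m/s² × 1460 m = 3.982×10^7 Pa = 5775 psi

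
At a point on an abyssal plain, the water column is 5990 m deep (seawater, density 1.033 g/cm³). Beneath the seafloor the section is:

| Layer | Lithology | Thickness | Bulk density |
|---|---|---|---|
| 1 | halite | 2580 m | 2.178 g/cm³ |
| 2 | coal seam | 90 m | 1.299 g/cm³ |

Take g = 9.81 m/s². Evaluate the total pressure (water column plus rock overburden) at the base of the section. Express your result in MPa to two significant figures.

seawater: 1033 kg/m³ × 9.81 m/s² × 5990 m = 6.070×10^7 Pa = 60.70 MPa
halite: 2178 kg/m³ × 9.81 m/s² × 2580 m = 5.512×10^7 Pa = 55.12 MPa
coal seam: 1299 kg/m³ × 9.81 m/s² × 90 m = 1.147×10^6 Pa = 1.147 MPa
Total = 60.70 + 55.12 + 1.147 = 116.97 MPa

120 MPa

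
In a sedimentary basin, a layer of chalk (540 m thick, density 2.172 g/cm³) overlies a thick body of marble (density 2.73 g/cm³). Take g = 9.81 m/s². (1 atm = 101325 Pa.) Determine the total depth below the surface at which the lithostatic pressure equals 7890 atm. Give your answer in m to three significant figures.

Pressure at base of upper layers: 2172×9.81×540 = 1.151×10^7 Pa = 113.6 atm
Remaining pressure to be supplied by marble: 7.995×10^8 − 1.151×10^7 = 7.879×10^8 Pa
Additional depth in marble = 7.879×10^8 Pa / (2730 kg/m³ × 9.81 m/s²) = 29422 m
Total depth = 540 m + 29422 m = 29962 m

30000 m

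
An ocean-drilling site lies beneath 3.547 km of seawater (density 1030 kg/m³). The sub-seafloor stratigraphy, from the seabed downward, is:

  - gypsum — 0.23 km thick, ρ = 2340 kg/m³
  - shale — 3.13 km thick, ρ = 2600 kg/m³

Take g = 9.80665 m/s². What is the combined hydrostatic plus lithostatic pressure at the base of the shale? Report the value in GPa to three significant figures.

0.121 GPa

seawater: 1030 kg/m³ × 9.80665 m/s² × 3547 m = 3.583×10^7 Pa = 0.03583 GPa
gypsum: 2340 kg/m³ × 9.80665 m/s² × 230 m = 5.278×10^6 Pa = 5.278×10^-3 GPa
shale: 2600 kg/m³ × 9.80665 m/s² × 3130 m = 7.981×10^7 Pa = 0.07981 GPa
Total = 0.03583 + 5.278×10^-3 + 0.07981 = 0.12091 GPa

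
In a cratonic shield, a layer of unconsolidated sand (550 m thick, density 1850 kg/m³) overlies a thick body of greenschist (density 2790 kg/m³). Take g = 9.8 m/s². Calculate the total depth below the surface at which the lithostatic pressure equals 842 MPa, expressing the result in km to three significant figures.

31.0 km

Pressure at base of upper layers: 1850×9.8×550 = 9.972×10^6 Pa = 9.972 MPa
Remaining pressure to be supplied by greenschist: 8.420×10^8 − 9.972×10^6 = 8.320×10^8 Pa
Additional depth in greenschist = 8.320×10^8 Pa / (2790 kg/m³ × 9.8 m/s²) = 30430 m
Total depth = 550 m + 30430 m = 30980 m
= 30.980 km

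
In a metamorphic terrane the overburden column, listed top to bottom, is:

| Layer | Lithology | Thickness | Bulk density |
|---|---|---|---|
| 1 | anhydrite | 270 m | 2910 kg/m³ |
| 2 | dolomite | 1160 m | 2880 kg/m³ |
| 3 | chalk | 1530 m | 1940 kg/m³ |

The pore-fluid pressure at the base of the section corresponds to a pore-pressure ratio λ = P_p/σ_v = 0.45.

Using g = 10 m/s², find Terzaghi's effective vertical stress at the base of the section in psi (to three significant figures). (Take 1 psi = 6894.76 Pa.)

5660 psi

Overburden (lithostatic) stress σ_v:
anhydrite: 2910 kg/m³ × 10 m/s² × 270 m = 7.857×10^6 Pa = 7.857 MPa
dolomite: 2880 kg/m³ × 10 m/s² × 1160 m = 3.341×10^7 Pa = 33.41 MPa
chalk: 1940 kg/m³ × 10 m/s² × 1530 m = 2.968×10^7 Pa = 29.68 MPa
Total = 7.857 + 33.41 + 29.68 = 70.947 MPa
Pore pressure P_p = λ·σ_v = 0.45 × 70.95 MPa = 31.93 MPa
Effective stress σ' = σ_v − P_p = 70.95 − 31.93 = 39.021 MPa = 5659.5 psi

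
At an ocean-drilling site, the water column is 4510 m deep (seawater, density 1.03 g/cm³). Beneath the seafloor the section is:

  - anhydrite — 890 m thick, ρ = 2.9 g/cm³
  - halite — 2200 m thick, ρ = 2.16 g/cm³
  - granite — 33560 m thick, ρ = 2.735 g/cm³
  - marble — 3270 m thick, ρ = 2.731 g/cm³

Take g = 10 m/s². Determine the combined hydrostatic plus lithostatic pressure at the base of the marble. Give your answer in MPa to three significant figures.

seawater: 1030 kg/m³ × 10 m/s² × 4510 m = 4.645×10^7 Pa = 46.45 MPa
anhydrite: 2900 kg/m³ × 10 m/s² × 890 m = 2.581×10^7 Pa = 25.81 MPa
halite: 2160 kg/m³ × 10 m/s² × 2200 m = 4.752×10^7 Pa = 47.52 MPa
granite: 2735 kg/m³ × 10 m/s² × 33560 m = 9.179×10^8 Pa = 917.9 MPa
marble: 2731 kg/m³ × 10 m/s² × 3270 m = 8.930×10^7 Pa = 89.30 MPa
Total = 46.45 + 25.81 + 47.52 + 917.9 + 89.30 = 1127.0 MPa

1130 MPa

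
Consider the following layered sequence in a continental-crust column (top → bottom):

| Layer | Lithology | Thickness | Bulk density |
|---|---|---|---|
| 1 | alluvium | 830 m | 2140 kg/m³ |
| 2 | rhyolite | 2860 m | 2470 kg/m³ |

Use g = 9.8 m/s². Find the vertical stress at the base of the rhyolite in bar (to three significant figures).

alluvium: 2140 kg/m³ × 9.8 m/s² × 830 m = 1.741×10^7 Pa = 174.1 bar
rhyolite: 2470 kg/m³ × 9.8 m/s² × 2860 m = 6.923×10^7 Pa = 692.3 bar
Total = 174.1 + 692.3 = 866.36 bar

866 bar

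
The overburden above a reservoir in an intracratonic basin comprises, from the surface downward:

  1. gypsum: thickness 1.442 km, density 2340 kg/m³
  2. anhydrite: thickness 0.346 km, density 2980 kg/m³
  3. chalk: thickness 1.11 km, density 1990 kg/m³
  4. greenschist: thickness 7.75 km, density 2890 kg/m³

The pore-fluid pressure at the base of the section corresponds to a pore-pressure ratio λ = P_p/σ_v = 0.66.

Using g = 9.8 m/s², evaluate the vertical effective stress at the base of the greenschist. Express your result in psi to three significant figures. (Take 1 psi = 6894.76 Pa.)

14000 psi

Overburden (lithostatic) stress σ_v:
gypsum: 2340 kg/m³ × 9.8 m/s² × 1442 m = 3.307×10^7 Pa = 33.07 MPa
anhydrite: 2980 kg/m³ × 9.8 m/s² × 346 m = 1.010×10^7 Pa = 10.10 MPa
chalk: 1990 kg/m³ × 9.8 m/s² × 1110 m = 2.165×10^7 Pa = 21.65 MPa
greenschist: 2890 kg/m³ × 9.8 m/s² × 7750 m = 2.195×10^8 Pa = 219.5 MPa
Total = 33.07 + 10.10 + 21.65 + 219.5 = 284.32 MPa
Pore pressure P_p = λ·σ_v = 0.66 × 284.3 MPa = 187.6 MPa
Effective stress σ' = σ_v − P_p = 284.3 − 187.6 = 96.667 MPa = 14020 psi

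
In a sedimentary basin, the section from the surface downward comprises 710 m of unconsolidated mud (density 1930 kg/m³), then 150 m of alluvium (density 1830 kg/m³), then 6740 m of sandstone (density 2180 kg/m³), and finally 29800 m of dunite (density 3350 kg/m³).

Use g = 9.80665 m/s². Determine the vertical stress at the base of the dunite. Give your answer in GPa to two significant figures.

1.1 GPa

unconsolidated mud: 1930 kg/m³ × 9.80665 m/s² × 710 m = 1.344×10^7 Pa = 0.01344 GPa
alluvium: 1830 kg/m³ × 9.80665 m/s² × 150 m = 2.692×10^6 Pa = 2.692×10^-3 GPa
sandstone: 2180 kg/m³ × 9.80665 m/s² × 6740 m = 1.441×10^8 Pa = 0.1441 GPa
dunite: 3350 kg/m³ × 9.80665 m/s² × 29800 m = 9.790×10^8 Pa = 0.9790 GPa
Total = 0.01344 + 2.692×10^-3 + 0.1441 + 0.9790 = 1.1392 GPa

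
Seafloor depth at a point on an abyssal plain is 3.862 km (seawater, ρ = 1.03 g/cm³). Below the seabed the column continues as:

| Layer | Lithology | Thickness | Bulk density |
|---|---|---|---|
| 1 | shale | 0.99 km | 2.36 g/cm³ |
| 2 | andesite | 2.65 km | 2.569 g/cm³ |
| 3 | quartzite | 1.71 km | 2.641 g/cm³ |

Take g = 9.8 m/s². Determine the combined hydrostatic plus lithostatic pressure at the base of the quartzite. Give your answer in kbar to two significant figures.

seawater: 1030 kg/m³ × 9.8 m/s² × 3862 m = 3.898×10^7 Pa = 0.3898 kbar
shale: 2360 kg/m³ × 9.8 m/s² × 990 m = 2.290×10^7 Pa = 0.2290 kbar
andesite: 2569 kg/m³ × 9.8 m/s² × 2650 m = 6.672×10^7 Pa = 0.6672 kbar
quartzite: 2641 kg/m³ × 9.8 m/s² × 1710 m = 4.426×10^7 Pa = 0.4426 kbar
Total = 0.3898 + 0.2290 + 0.6672 + 0.4426 = 1.7285 kbar

1.7 kbar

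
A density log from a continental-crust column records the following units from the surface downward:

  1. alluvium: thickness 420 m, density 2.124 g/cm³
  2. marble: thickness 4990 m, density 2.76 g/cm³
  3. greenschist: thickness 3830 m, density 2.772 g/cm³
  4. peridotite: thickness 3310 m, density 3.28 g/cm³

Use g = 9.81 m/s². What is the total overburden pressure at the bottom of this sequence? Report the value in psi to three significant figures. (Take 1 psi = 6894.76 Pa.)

51400 psi

alluvium: 2124 kg/m³ × 9.81 m/s² × 420 m = 8.751×10^6 Pa = 1269 psi
marble: 2760 kg/m³ × 9.81 m/s² × 4990 m = 1.351×10^8 Pa = 19596 psi
greenschist: 2772 kg/m³ × 9.81 m/s² × 3830 m = 1.042×10^8 Pa = 15106 psi
peridotite: 3280 kg/m³ × 9.81 m/s² × 3310 m = 1.065×10^8 Pa = 15447 psi
Total = 1269 + 19596 + 15106 + 15447 = 51418 psi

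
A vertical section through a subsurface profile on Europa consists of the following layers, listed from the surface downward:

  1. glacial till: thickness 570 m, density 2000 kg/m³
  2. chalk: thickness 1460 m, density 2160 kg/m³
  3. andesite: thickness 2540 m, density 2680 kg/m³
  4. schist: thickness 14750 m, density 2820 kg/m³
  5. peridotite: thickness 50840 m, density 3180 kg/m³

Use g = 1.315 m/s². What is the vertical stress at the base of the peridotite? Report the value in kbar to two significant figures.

2.8 kbar

glacial till: 2000 kg/m³ × 1.315 m/s² × 570 m = 1.499×10^6 Pa = 0.01499 kbar
chalk: 2160 kg/m³ × 1.315 m/s² × 1460 m = 4.147×10^6 Pa = 0.04147 kbar
andesite: 2680 kg/m³ × 1.315 m/s² × 2540 m = 8.951×10^6 Pa = 0.08951 kbar
schist: 2820 kg/m³ × 1.315 m/s² × 14750 m = 5.470×10^7 Pa = 0.5470 kbar
peridotite: 3180 kg/m³ × 1.315 m/s² × 50840 m = 2.126×10^8 Pa = 2.126 kbar
Total = 0.01499 + 0.04147 + 0.08951 + 0.5470 + 2.126 = 2.8189 kbar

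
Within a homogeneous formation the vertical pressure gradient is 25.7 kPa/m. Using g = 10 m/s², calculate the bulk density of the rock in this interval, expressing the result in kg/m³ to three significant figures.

2570 kg/m³

ρ = (dP/dz)/g = 25.7 kPa/m / 10 m/s² = 25700 Pa/m / 10 m/s² = 2570.0 kg/m³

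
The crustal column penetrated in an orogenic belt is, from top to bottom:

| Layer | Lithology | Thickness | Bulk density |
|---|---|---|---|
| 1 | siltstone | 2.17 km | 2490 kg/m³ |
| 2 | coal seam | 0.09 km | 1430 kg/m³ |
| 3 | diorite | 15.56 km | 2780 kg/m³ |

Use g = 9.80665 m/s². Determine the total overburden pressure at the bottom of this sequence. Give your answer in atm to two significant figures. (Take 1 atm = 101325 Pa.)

4700 atm

siltstone: 2490 kg/m³ × 9.80665 m/s² × 2170 m = 5.299×10^7 Pa = 523.0 atm
coal seam: 1430 kg/m³ × 9.80665 m/s² × 90 m = 1.262×10^6 Pa = 12.46 atm
diorite: 2780 kg/m³ × 9.80665 m/s² × 15560 m = 4.242×10^8 Pa = 4187 atm
Total = 523.0 + 12.46 + 4187 = 4722.0 atm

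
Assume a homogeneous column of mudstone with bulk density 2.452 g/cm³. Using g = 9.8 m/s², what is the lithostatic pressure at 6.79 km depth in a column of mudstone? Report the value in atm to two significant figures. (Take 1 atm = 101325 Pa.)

mudstone: 2452 kg/m³ × 9.8 m/s² × 6790 m = 1.632×10^8 Pa = 1610 atm

1600 atm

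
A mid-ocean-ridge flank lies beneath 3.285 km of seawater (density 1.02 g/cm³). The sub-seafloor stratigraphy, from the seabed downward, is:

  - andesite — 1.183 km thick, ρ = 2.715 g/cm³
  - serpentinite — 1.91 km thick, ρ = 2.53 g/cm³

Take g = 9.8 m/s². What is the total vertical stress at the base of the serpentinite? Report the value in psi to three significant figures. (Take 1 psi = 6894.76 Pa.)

16200 psi

seawater: 1020 kg/m³ × 9.8 m/s² × 3285 m = 3.284×10^7 Pa = 4763 psi
andesite: 2715 kg/m³ × 9.8 m/s² × 1183 m = 3.148×10^7 Pa = 4565 psi
serpentinite: 2530 kg/m³ × 9.8 m/s² × 1910 m = 4.736×10^7 Pa = 6868 psi
Total = 4763 + 4565 + 6868 = 16196 psi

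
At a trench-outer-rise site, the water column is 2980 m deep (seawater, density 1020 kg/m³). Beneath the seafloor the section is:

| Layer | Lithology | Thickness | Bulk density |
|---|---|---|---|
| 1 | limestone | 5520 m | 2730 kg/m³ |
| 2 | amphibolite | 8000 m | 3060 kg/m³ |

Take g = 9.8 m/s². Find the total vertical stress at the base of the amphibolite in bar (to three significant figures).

seawater: 1020 kg/m³ × 9.8 m/s² × 2980 m = 2.979×10^7 Pa = 297.9 bar
limestone: 2730 kg/m³ × 9.8 m/s² × 5520 m = 1.477×10^8 Pa = 1477 bar
amphibolite: 3060 kg/m³ × 9.8 m/s² × 8000 m = 2.399×10^8 Pa = 2399 bar
Total = 297.9 + 1477 + 2399 = 4173.7 bar

4170 bar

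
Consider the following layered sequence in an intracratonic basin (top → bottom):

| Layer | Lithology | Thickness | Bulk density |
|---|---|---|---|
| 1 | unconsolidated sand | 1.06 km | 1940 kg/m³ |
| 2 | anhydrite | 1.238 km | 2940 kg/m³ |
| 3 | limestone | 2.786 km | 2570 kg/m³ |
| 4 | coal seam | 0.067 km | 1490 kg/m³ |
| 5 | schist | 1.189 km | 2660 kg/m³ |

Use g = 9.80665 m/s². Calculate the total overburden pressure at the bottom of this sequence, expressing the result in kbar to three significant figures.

1.58 kbar

unconsolidated sand: 1940 kg/m³ × 9.80665 m/s² × 1060 m = 2.017×10^7 Pa = 0.2017 kbar
anhydrite: 2940 kg/m³ × 9.80665 m/s² × 1238 m = 3.569×10^7 Pa = 0.3569 kbar
limestone: 2570 kg/m³ × 9.80665 m/s² × 2786 m = 7.022×10^7 Pa = 0.7022 kbar
coal seam: 1490 kg/m³ × 9.80665 m/s² × 67 m = 9.790×10^5 Pa = 9.790×10^-3 kbar
schist: 2660 kg/m³ × 9.80665 m/s² × 1189 m = 3.102×10^7 Pa = 0.3102 kbar
Total = 0.2017 + 0.3569 + 0.7022 + 9.790×10^-3 + 0.3102 = 1.5807 kbar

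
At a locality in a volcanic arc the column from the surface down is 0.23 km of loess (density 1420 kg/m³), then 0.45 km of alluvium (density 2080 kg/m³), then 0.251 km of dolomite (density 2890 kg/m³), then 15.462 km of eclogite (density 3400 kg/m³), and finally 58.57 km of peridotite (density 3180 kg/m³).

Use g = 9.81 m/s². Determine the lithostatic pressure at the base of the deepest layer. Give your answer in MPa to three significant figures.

loess: 1420 kg/m³ × 9.81 m/s² × 230 m = 3.204×10^6 Pa = 3.204 MPa
alluvium: 2080 kg/m³ × 9.81 m/s² × 450 m = 9.182×10^6 Pa = 9.182 MPa
dolomite: 2890 kg/m³ × 9.81 m/s² × 251 m = 7.116×10^6 Pa = 7.116 MPa
eclogite: 3400 kg/m³ × 9.81 m/s² × 15462 m = 5.157×10^8 Pa = 515.7 MPa
peridotite: 3180 kg/m³ × 9.81 m/s² × 58570 m = 1.827×10^9 Pa = 1827 MPa
Total = 3.204 + 9.182 + 7.116 + 515.7 + 1827 = 2362.4 MPa

2360 MPa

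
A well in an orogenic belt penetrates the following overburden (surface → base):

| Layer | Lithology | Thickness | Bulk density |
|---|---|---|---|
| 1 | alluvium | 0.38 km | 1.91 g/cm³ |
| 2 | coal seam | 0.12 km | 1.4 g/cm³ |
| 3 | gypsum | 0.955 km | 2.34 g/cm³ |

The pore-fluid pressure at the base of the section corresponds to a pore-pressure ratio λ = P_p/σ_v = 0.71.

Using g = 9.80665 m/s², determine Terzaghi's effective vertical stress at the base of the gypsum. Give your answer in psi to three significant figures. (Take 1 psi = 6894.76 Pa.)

1290 psi

Overburden (lithostatic) stress σ_v:
alluvium: 1910 kg/m³ × 9.80665 m/s² × 380 m = 7.118×10^6 Pa = 7.118 MPa
coal seam: 1400 kg/m³ × 9.80665 m/s² × 120 m = 1.648×10^6 Pa = 1.648 MPa
gypsum: 2340 kg/m³ × 9.80665 m/s² × 955 m = 2.191×10^7 Pa = 21.91 MPa
Total = 7.118 + 1.648 + 21.91 = 30.680 MPa
Pore pressure P_p = λ·σ_v = 0.71 × 30.68 MPa = 21.78 MPa
Effective stress σ' = σ_v − P_p = 30.68 − 21.78 = 8.8972 MPa = 1290.4 psi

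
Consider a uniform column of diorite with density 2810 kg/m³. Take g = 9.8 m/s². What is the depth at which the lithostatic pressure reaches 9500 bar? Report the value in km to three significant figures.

34.5 km

h = P/(ρg) = 9500 bar / (2810 kg/m³ × 9.8 m/s²) = 9.500×10^8 Pa / 27538 Pa/m = 34498 m
= 34.498 km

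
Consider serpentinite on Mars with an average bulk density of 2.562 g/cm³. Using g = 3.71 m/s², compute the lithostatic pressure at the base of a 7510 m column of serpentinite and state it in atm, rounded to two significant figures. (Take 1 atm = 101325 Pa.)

700 atm

serpentinite: 2562 kg/m³ × 3.71 m/s² × 7510 m = 7.138×10^7 Pa = 704.5 atm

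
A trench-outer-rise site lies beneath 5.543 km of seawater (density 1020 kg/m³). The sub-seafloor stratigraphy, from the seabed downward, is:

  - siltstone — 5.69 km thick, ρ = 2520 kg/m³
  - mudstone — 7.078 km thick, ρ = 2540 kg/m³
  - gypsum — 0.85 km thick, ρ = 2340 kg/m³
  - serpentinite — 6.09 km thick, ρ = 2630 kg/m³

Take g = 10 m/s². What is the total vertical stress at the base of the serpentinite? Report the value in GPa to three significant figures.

0.560 GPa

seawater: 1020 kg/m³ × 10 m/s² × 5543 m = 5.654×10^7 Pa = 0.05654 GPa
siltstone: 2520 kg/m³ × 10 m/s² × 5690 m = 1.434×10^8 Pa = 0.1434 GPa
mudstone: 2540 kg/m³ × 10 m/s² × 7078 m = 1.798×10^8 Pa = 0.1798 GPa
gypsum: 2340 kg/m³ × 10 m/s² × 850 m = 1.989×10^7 Pa = 0.01989 GPa
serpentinite: 2630 kg/m³ × 10 m/s² × 6090 m = 1.602×10^8 Pa = 0.1602 GPa
Total = 0.05654 + 0.1434 + 0.1798 + 0.01989 + 0.1602 = 0.55976 GPa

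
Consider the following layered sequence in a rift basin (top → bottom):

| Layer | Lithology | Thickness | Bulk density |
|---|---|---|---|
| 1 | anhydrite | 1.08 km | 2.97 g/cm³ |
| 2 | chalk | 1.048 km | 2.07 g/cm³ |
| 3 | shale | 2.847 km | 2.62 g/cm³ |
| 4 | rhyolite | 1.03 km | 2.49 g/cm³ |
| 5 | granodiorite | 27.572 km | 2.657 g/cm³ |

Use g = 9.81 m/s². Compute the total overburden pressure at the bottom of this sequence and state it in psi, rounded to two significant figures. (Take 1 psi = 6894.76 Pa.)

130000 psi

anhydrite: 2970 kg/m³ × 9.81 m/s² × 1080 m = 3.147×10^7 Pa = 4564 psi
chalk: 2070 kg/m³ × 9.81 m/s² × 1048 m = 2.128×10^7 Pa = 3087 psi
shale: 2620 kg/m³ × 9.81 m/s² × 2847 m = 7.317×10^7 Pa = 10613 psi
rhyolite: 2490 kg/m³ × 9.81 m/s² × 1030 m = 2.516×10^7 Pa = 3649 psi
granodiorite: 2657 kg/m³ × 9.81 m/s² × 27572 m = 7.187×10^8 Pa = 1.042×10^5 psi
Total = 4564 + 3087 + 10613 + 3649 + 1.042×10^5 = 1.2615×10^5 psi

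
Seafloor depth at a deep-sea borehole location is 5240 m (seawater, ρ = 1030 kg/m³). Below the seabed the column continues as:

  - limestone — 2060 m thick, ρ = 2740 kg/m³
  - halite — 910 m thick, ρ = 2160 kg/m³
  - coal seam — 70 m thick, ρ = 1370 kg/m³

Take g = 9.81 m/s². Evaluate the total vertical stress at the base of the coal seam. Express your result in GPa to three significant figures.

0.129 GPa

seawater: 1030 kg/m³ × 9.81 m/s² × 5240 m = 5.295×10^7 Pa = 0.05295 GPa
limestone: 2740 kg/m³ × 9.81 m/s² × 2060 m = 5.537×10^7 Pa = 0.05537 GPa
halite: 2160 kg/m³ × 9.81 m/s² × 910 m = 1.928×10^7 Pa = 0.01928 GPa
coal seam: 1370 kg/m³ × 9.81 m/s² × 70 m = 9.408×10^5 Pa = 9.408×10^-4 GPa
Total = 0.05295 + 0.05537 + 0.01928 + 9.408×10^-4 = 0.12854 GPa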